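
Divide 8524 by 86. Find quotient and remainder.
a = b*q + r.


8524 = 86 * 99 + 10
Check: 8514 + 10 = 8524

q = 99, r = 10


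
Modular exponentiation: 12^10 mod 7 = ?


12^1 mod 7 = 5
12^2 mod 7 = 4
12^3 mod 7 = 6
12^4 mod 7 = 2
12^5 mod 7 = 3
12^6 mod 7 = 1
12^7 mod 7 = 5
12^8 mod 7 = 4
12^9 mod 7 = 6
12^10 mod 7 = 2


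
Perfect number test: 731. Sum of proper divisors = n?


Proper divisors of 731: 1, 17, 43
Sum = 1 + 17 + 43 = 61

No, 731 is not perfect (61 ≠ 731)


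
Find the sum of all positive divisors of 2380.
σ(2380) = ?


Divisors of 2380: 1, 2, 4, 5, 7, 10, 14, 17, 20, 28, 34, 35, 68, 70, 85, 119, 140, 170, 238, 340, 476, 595, 1190, 2380
Sum = 1 + 2 + 4 + 5 + 7 + 10 + 14 + 17 + 20 + 28 + 34 + 35 + 68 + 70 + 85 + 119 + 140 + 170 + 238 + 340 + 476 + 595 + 1190 + 2380 = 6048

σ(2380) = 6048


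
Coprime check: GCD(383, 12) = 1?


Euclidean algorithm:
383 = 31 * 12 + 11
12 = 1 * 11 + 1
11 = 11 * 1 + 0
GCD(383, 12) = 1

Yes, coprime (GCD = 1)


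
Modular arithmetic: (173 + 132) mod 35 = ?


173 + 132 = 305
305 mod 35 = 25


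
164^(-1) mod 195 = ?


Use the extended Euclidean algorithm on (195, 164); each row r = 195*s + 164*t:
r=195, s=1, t=0
r=164, s=0, t=1
q=1: r=31, s=1, t=-1   [195*(1) + 164*(-1) = 31]
q=5: r=9, s=-5, t=6   [195*(-5) + 164*(6) = 9]
q=3: r=4, s=16, t=-19   [195*(16) + 164*(-19) = 4]
q=2: r=1, s=-37, t=44   [195*(-37) + 164*(44) = 1]
q=4: r=0, s=164, t=-195   [195*(164) + 164*(-195) = 0]
GCD = 1 with t = 44, so 164*(44) ≡ 1 (mod 195)
Inverse = 44 mod 195 = 44
Check: 164 * 44 = 7216 ≡ 1 (mod 195)

164^(-1) ≡ 44 (mod 195)


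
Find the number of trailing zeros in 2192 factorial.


floor(2192/5) = 438
floor(2192/25) = 87
floor(2192/125) = 17
floor(2192/625) = 3
Total = 545

545 trailing zeros


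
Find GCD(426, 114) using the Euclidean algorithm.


426 = 3 * 114 + 84
114 = 1 * 84 + 30
84 = 2 * 30 + 24
30 = 1 * 24 + 6
24 = 4 * 6 + 0
GCD = 6


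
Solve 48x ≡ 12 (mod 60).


GCD(48, 60) = 12 divides 12
Divide: 4x ≡ 1 (mod 5)
x ≡ 4 (mod 5)


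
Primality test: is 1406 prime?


1406 / 2 = 703 (exact division)
1406 is NOT prime.

No, 1406 is not prime


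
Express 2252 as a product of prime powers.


2252 / 2 = 1126
1126 / 2 = 563
563 / 563 = 1
2252 = 2^2 × 563


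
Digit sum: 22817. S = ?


2 + 2 + 8 + 1 + 7 = 20


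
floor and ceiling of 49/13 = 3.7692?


49/13 = 3.7692
floor = 3
ceil = 4

floor = 3, ceil = 4


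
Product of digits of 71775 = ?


7 × 1 × 7 × 7 × 5 = 1715


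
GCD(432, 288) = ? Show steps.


432 = 1 * 288 + 144
288 = 2 * 144 + 0
GCD = 144


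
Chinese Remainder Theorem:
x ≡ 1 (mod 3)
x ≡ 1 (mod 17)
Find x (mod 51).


M = 3*17 = 51
M1 = M/3 = 17, M2 = M/17 = 3
M1^(-1) mod 3 = 2, M2^(-1) mod 17 = 6
x = 1*17*2 + 1*3*6 = 52
52 mod 51 = 1
Check: 1 mod 3 = 1 ✓, 1 mod 17 = 1 ✓

x ≡ 1 (mod 51)


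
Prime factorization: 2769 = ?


2769 / 3 = 923
923 / 13 = 71
71 / 71 = 1
2769 = 3 × 13 × 71


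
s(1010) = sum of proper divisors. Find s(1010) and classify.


Proper divisors: 1, 2, 5, 10, 101, 202, 505
Sum = 1 + 2 + 5 + 10 + 101 + 202 + 505 = 826
826 < 1010 → deficient

s(1010) = 826 (deficient)


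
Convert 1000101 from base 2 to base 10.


1000101 (base 2) = 69 (decimal)
69 (decimal) = 69 (base 10)


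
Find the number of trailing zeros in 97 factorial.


floor(97/5) = 19
floor(97/25) = 3
Total = 22

22 trailing zeros


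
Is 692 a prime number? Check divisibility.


692 / 2 = 346 (exact division)
692 is NOT prime.

No, 692 is not prime


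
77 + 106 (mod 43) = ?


77 + 106 = 183
183 mod 43 = 11


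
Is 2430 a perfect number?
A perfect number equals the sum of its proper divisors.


Proper divisors of 2430: 1, 2, 3, 5, 6, 9, 10, 15, 18, 27, 30, 45, 54, 81, 90, 135, 162, 243, 270, 405, 486, 810, 1215
Sum = 1 + 2 + 3 + 5 + 6 + 9 + 10 + 15 + 18 + 27 + 30 + 45 + 54 + 81 + 90 + 135 + 162 + 243 + 270 + 405 + 486 + 810 + 1215 = 4122

No, 2430 is not perfect (4122 ≠ 2430)


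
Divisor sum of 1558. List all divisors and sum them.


Divisors of 1558: 1, 2, 19, 38, 41, 82, 779, 1558
Sum = 1 + 2 + 19 + 38 + 41 + 82 + 779 + 1558 = 2520

σ(1558) = 2520


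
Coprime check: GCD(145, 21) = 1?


Euclidean algorithm:
145 = 6 * 21 + 19
21 = 1 * 19 + 2
19 = 9 * 2 + 1
2 = 2 * 1 + 0
GCD(145, 21) = 1

Yes, coprime (GCD = 1)


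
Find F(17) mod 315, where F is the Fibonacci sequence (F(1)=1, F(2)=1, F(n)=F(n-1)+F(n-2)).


F(k) mod 315 for k=1..17:
1, 1, 2, 3, 5, 8, 13, 21, 34, 55, 89, 144, 233, 62, 295, 42, 22
F(17) mod 315 = 22


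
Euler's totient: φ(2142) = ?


2142 = 2 × 3^2 × 7 × 17
Prime factors: 2, 3, 7, 17
φ(2142) = 2142 × (1-1/2) × (1-1/3) × (1-1/7) × (1-1/17)
= 2142 × 1/2 × 2/3 × 6/7 × 16/17 = 576

φ(2142) = 576


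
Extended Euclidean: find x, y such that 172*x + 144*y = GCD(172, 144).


Tabular extended Euclidean (each row: r = 172*s + 144*t):
r=172, s=1, t=0
r=144, s=0, t=1
q=1: r=28, s=1, t=-1   [172*(1) + 144*(-1) = 28]
q=5: r=4, s=-5, t=6   [172*(-5) + 144*(6) = 4]
q=7: r=0, s=36, t=-43   [172*(36) + 144*(-43) = 0]
GCD = 4; from the row with r=4: x=-5, y=6
Check: 172*(-5) + 144*(6) = -860 + 864 = 4

GCD = 4, x = -5, y = 6


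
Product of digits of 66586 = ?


6 × 6 × 5 × 8 × 6 = 8640


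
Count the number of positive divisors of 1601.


1601 = 1601^1
d(1601) = (1+1) = 2

2 divisors


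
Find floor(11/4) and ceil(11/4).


11/4 = 2.7500
floor = 2
ceil = 3

floor = 2, ceil = 3


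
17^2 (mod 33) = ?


17^1 mod 33 = 17
17^2 mod 33 = 25


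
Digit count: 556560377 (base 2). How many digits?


556560377 in base 2 = 100001001011000110111111111001
Number of digits = 30

30 digits (base 2)


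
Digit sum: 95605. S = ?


9 + 5 + 6 + 0 + 5 = 25


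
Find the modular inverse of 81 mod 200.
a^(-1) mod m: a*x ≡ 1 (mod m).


Use the extended Euclidean algorithm on (200, 81); each row r = 200*s + 81*t:
r=200, s=1, t=0
r=81, s=0, t=1
q=2: r=38, s=1, t=-2   [200*(1) + 81*(-2) = 38]
q=2: r=5, s=-2, t=5   [200*(-2) + 81*(5) = 5]
q=7: r=3, s=15, t=-37   [200*(15) + 81*(-37) = 3]
q=1: r=2, s=-17, t=42   [200*(-17) + 81*(42) = 2]
q=1: r=1, s=32, t=-79   [200*(32) + 81*(-79) = 1]
q=2: r=0, s=-81, t=200   [200*(-81) + 81*(200) = 0]
GCD = 1 with t = -79, so 81*(-79) ≡ 1 (mod 200)
Inverse = -79 mod 200 = 121
Check: 81 * 121 = 9801 ≡ 1 (mod 200)

81^(-1) ≡ 121 (mod 200)


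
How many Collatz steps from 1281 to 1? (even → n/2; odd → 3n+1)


1281 → 3844 → 1922 → 961 → 2884 → 1442 → 721 → 2164 → 1082 → 541 → 1624 → 812 → 406 → 203 → 610 → 305 → 916 → 458 → 229 → 688 → 344 → 172 → 86 → 43 → 130 → 65 → 196 → 98 → 49 → 148 → 74 → 37 → 112 → 56 → 28 → 14 → 7 → 22 → 11 → 34 → 17 → 52 → 26 → 13 → 40 → 20 → 10 → 5 → 16 → 8 → 4 → 2 → 1
Total steps = 52

52 steps


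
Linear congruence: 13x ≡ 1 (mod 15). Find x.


GCD(13, 15) = 1, unique solution
a^(-1) mod 15 = 7
x = 7 * 1 mod 15 = 7

x ≡ 7 (mod 15)


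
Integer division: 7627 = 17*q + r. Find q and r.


7627 = 17 * 448 + 11
Check: 7616 + 11 = 7627

q = 448, r = 11


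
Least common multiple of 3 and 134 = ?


GCD(3, 134) = 1
LCM = 3*134/1 = 402/1 = 402

LCM = 402


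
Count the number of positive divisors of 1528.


1528 = 2^3 × 191^1
d(1528) = (3+1) × (1+1) = 8

8 divisors


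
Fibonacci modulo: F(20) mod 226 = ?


F(k) mod 226 for k=1..20:
1, 1, 2, 3, 5, 8, 13, 21, 34, 55, 89, 144, 7, 151, 158, 83, 15, 98, 113, 211
F(20) mod 226 = 211


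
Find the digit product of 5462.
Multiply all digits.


5 × 4 × 6 × 2 = 240


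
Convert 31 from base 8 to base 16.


31 (base 8) = 25 (decimal)
25 (decimal) = 19 (base 16)


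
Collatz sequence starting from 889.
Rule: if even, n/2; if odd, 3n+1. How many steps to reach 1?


889 → 2668 → 1334 → 667 → 2002 → 1001 → 3004 → 1502 → 751 → 2254 → 1127 → 3382 → 1691 → 5074 → 2537 → 7612 → 3806 → 1903 → 5710 → 2855 → 8566 → 4283 → 12850 → 6425 → 19276 → 9638 → 4819 → 14458 → 7229 → 21688 → 10844 → 5422 → 2711 → 8134 → 4067 → 12202 → 6101 → 18304 → 9152 → 4576 → 2288 → 1144 → 572 → 286 → 143 → 430 → 215 → 646 → 323 → 970 → 485 → 1456 → 728 → 364 → 182 → 91 → 274 → 137 → 412 → 206 → 103 → 310 → 155 → 466 → 233 → 700 → 350 → 175 → 526 → 263 → 790 → 395 → 1186 → 593 → 1780 → 890 → 445 → 1336 → 668 → 334 → 167 → 502 → 251 → 754 → 377 → 1132 → 566 → 283 → 850 → 425 → 1276 → 638 → 319 → 958 → 479 → 1438 → 719 → 2158 → 1079 → 3238 → 1619 → 4858 → 2429 → 7288 → 3644 → 1822 → 911 → 2734 → 1367 → 4102 → 2051 → 6154 → 3077 → 9232 → 4616 → 2308 → 1154 → 577 → 1732 → 866 → 433 → 1300 → 650 → 325 → 976 → 488 → 244 → 122 → 61 → 184 → 92 → 46 → 23 → 70 → 35 → 106 → 53 → 160 → 80 → 40 → 20 → 10 → 5 → 16 → 8 → 4 → 2 → 1
Total steps = 147

147 steps


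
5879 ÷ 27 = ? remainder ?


5879 = 27 * 217 + 20
Check: 5859 + 20 = 5879

q = 217, r = 20


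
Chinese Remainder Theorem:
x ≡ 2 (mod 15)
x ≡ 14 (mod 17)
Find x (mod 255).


M = 15*17 = 255
M1 = M/15 = 17, M2 = M/17 = 15
M1^(-1) mod 15 = 8, M2^(-1) mod 17 = 8
x = 2*17*8 + 14*15*8 = 1952
1952 mod 255 = 167
Check: 167 mod 15 = 2 ✓, 167 mod 17 = 14 ✓

x ≡ 167 (mod 255)


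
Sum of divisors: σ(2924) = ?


Divisors of 2924: 1, 2, 4, 17, 34, 43, 68, 86, 172, 731, 1462, 2924
Sum = 1 + 2 + 4 + 17 + 34 + 43 + 68 + 86 + 172 + 731 + 1462 + 2924 = 5544

σ(2924) = 5544


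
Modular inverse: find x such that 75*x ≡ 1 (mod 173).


Use the extended Euclidean algorithm on (173, 75); each row r = 173*s + 75*t:
r=173, s=1, t=0
r=75, s=0, t=1
q=2: r=23, s=1, t=-2   [173*(1) + 75*(-2) = 23]
q=3: r=6, s=-3, t=7   [173*(-3) + 75*(7) = 6]
q=3: r=5, s=10, t=-23   [173*(10) + 75*(-23) = 5]
q=1: r=1, s=-13, t=30   [173*(-13) + 75*(30) = 1]
q=5: r=0, s=75, t=-173   [173*(75) + 75*(-173) = 0]
GCD = 1 with t = 30, so 75*(30) ≡ 1 (mod 173)
Inverse = 30 mod 173 = 30
Check: 75 * 30 = 2250 ≡ 1 (mod 173)

75^(-1) ≡ 30 (mod 173)


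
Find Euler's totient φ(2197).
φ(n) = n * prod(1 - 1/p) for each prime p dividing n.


2197 = 13^3
Prime factors: 13
φ(2197) = 2197 × (1-1/13)
= 2197 × 12/13 = 2028

φ(2197) = 2028


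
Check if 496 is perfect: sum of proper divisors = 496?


Proper divisors of 496: 1, 2, 4, 8, 16, 31, 62, 124, 248
Sum = 1 + 2 + 4 + 8 + 16 + 31 + 62 + 124 + 248 = 496

Yes, 496 is perfect (496 = 496)


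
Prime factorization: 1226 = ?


1226 / 2 = 613
613 / 613 = 1
1226 = 2 × 613


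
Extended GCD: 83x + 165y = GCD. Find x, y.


Tabular extended Euclidean (each row: r = 83*s + 165*t):
r=83, s=1, t=0
r=165, s=0, t=1
q=0: r=83, s=1, t=0   [83*(1) + 165*(0) = 83]
q=1: r=82, s=-1, t=1   [83*(-1) + 165*(1) = 82]
q=1: r=1, s=2, t=-1   [83*(2) + 165*(-1) = 1]
q=82: r=0, s=-165, t=83   [83*(-165) + 165*(83) = 0]
GCD = 1; from the row with r=1: x=2, y=-1
Check: 83*(2) + 165*(-1) = 166 - 165 = 1

GCD = 1, x = 2, y = -1


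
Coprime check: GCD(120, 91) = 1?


Euclidean algorithm:
120 = 1 * 91 + 29
91 = 3 * 29 + 4
29 = 7 * 4 + 1
4 = 4 * 1 + 0
GCD(120, 91) = 1

Yes, coprime (GCD = 1)


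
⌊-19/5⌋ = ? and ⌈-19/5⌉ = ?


-19/5 = -3.8000
floor = -4
ceil = -3

floor = -4, ceil = -3


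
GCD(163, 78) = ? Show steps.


163 = 2 * 78 + 7
78 = 11 * 7 + 1
7 = 7 * 1 + 0
GCD = 1


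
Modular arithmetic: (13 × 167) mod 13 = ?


13 × 167 = 2171
2171 mod 13 = 0


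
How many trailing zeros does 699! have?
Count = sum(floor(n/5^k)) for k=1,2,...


floor(699/5) = 139
floor(699/25) = 27
floor(699/125) = 5
floor(699/625) = 1
Total = 172

172 trailing zeros


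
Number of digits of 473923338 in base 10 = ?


473923338 has 9 digits in base 10
floor(log10(473923338)) + 1 = floor(8.6757) + 1 = 9

9 digits (base 10)


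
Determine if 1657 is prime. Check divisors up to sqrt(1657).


Check divisors up to sqrt(1657) = 40.7063
No divisors found.
1657 is prime.

Yes, 1657 is prime


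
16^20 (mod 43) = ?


16^1 mod 43 = 16
16^2 mod 43 = 41
16^3 mod 43 = 11
16^4 mod 43 = 4
16^5 mod 43 = 21
16^6 mod 43 = 35
16^7 mod 43 = 1
16^8 mod 43 = 16
16^9 mod 43 = 41
16^10 mod 43 = 11
16^11 mod 43 = 4
16^12 mod 43 = 21
16^13 mod 43 = 35
16^14 mod 43 = 1
16^15 mod 43 = 16
16^16 mod 43 = 41
16^17 mod 43 = 11
16^18 mod 43 = 4
16^19 mod 43 = 21
16^20 mod 43 = 35


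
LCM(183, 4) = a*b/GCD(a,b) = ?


GCD(183, 4) = 1
LCM = 183*4/1 = 732/1 = 732

LCM = 732


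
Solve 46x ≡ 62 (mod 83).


GCD(46, 83) = 1, unique solution
a^(-1) mod 83 = 74
x = 74 * 62 mod 83 = 23

x ≡ 23 (mod 83)


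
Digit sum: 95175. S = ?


9 + 5 + 1 + 7 + 5 = 27


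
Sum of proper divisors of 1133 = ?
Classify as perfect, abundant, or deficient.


Proper divisors: 1, 11, 103
Sum = 1 + 11 + 103 = 115
115 < 1133 → deficient

s(1133) = 115 (deficient)


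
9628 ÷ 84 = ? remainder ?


9628 = 84 * 114 + 52
Check: 9576 + 52 = 9628

q = 114, r = 52


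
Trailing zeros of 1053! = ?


floor(1053/5) = 210
floor(1053/25) = 42
floor(1053/125) = 8
floor(1053/625) = 1
Total = 261

261 trailing zeros


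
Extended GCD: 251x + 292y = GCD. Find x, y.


Tabular extended Euclidean (each row: r = 251*s + 292*t):
r=251, s=1, t=0
r=292, s=0, t=1
q=0: r=251, s=1, t=0   [251*(1) + 292*(0) = 251]
q=1: r=41, s=-1, t=1   [251*(-1) + 292*(1) = 41]
q=6: r=5, s=7, t=-6   [251*(7) + 292*(-6) = 5]
q=8: r=1, s=-57, t=49   [251*(-57) + 292*(49) = 1]
q=5: r=0, s=292, t=-251   [251*(292) + 292*(-251) = 0]
GCD = 1; from the row with r=1: x=-57, y=49
Check: 251*(-57) + 292*(49) = -14307 + 14308 = 1

GCD = 1, x = -57, y = 49


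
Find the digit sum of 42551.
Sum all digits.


4 + 2 + 5 + 5 + 1 = 17


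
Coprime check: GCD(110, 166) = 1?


Euclidean algorithm:
166 = 1 * 110 + 56
110 = 1 * 56 + 54
56 = 1 * 54 + 2
54 = 27 * 2 + 0
GCD(110, 166) = 2

No, not coprime (GCD = 2)


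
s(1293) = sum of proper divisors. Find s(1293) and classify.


Proper divisors: 1, 3, 431
Sum = 1 + 3 + 431 = 435
435 < 1293 → deficient

s(1293) = 435 (deficient)


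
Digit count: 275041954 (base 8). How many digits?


275041954 in base 8 = 2031147242
Number of digits = 10

10 digits (base 8)


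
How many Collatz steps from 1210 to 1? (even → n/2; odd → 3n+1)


1210 → 605 → 1816 → 908 → 454 → 227 → 682 → 341 → 1024 → 512 → 256 → 128 → 64 → 32 → 16 → 8 → 4 → 2 → 1
Total steps = 18

18 steps


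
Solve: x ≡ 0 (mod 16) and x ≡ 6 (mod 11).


M = 16*11 = 176
M1 = M/16 = 11, M2 = M/11 = 16
M1^(-1) mod 16 = 3, M2^(-1) mod 11 = 9
x = 0*11*3 + 6*16*9 = 864
864 mod 176 = 160
Check: 160 mod 16 = 0 ✓, 160 mod 11 = 6 ✓

x ≡ 160 (mod 176)


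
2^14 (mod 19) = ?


2^1 mod 19 = 2
2^2 mod 19 = 4
2^3 mod 19 = 8
2^4 mod 19 = 16
2^5 mod 19 = 13
2^6 mod 19 = 7
2^7 mod 19 = 14
2^8 mod 19 = 9
2^9 mod 19 = 18
2^10 mod 19 = 17
2^11 mod 19 = 15
2^12 mod 19 = 11
2^13 mod 19 = 3
2^14 mod 19 = 6


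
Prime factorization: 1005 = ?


1005 / 3 = 335
335 / 5 = 67
67 / 67 = 1
1005 = 3 × 5 × 67


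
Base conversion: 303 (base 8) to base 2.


303 (base 8) = 195 (decimal)
195 (decimal) = 11000011 (base 2)


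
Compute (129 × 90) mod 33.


129 × 90 = 11610
11610 mod 33 = 27


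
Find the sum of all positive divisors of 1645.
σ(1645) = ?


Divisors of 1645: 1, 5, 7, 35, 47, 235, 329, 1645
Sum = 1 + 5 + 7 + 35 + 47 + 235 + 329 + 1645 = 2304

σ(1645) = 2304


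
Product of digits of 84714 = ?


8 × 4 × 7 × 1 × 4 = 896


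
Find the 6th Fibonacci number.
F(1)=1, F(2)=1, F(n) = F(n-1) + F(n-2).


Sequence: 1, 1, 2, 3, 5, 8
F(6) = 8


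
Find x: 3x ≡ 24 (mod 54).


GCD(3, 54) = 3 divides 24
Divide: 1x ≡ 8 (mod 18)
x ≡ 8 (mod 18)


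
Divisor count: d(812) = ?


812 = 2^2 × 7^1 × 29^1
d(812) = (2+1) × (1+1) × (1+1) = 12

12 divisors


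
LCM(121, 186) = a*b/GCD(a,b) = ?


GCD(121, 186) = 1
LCM = 121*186/1 = 22506/1 = 22506

LCM = 22506


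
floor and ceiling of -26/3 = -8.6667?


-26/3 = -8.6667
floor = -9
ceil = -8

floor = -9, ceil = -8


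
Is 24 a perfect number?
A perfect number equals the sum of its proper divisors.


Proper divisors of 24: 1, 2, 3, 4, 6, 8, 12
Sum = 1 + 2 + 3 + 4 + 6 + 8 + 12 = 36

No, 24 is not perfect (36 ≠ 24)


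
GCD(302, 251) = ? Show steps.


302 = 1 * 251 + 51
251 = 4 * 51 + 47
51 = 1 * 47 + 4
47 = 11 * 4 + 3
4 = 1 * 3 + 1
3 = 3 * 1 + 0
GCD = 1


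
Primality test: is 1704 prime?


1704 / 2 = 852 (exact division)
1704 is NOT prime.

No, 1704 is not prime


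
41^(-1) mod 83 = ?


Use the extended Euclidean algorithm on (83, 41); each row r = 83*s + 41*t:
r=83, s=1, t=0
r=41, s=0, t=1
q=2: r=1, s=1, t=-2   [83*(1) + 41*(-2) = 1]
q=41: r=0, s=-41, t=83   [83*(-41) + 41*(83) = 0]
GCD = 1 with t = -2, so 41*(-2) ≡ 1 (mod 83)
Inverse = -2 mod 83 = 81
Check: 41 * 81 = 3321 ≡ 1 (mod 83)

41^(-1) ≡ 81 (mod 83)


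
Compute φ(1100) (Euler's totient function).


1100 = 2^2 × 5^2 × 11
Prime factors: 2, 5, 11
φ(1100) = 1100 × (1-1/2) × (1-1/5) × (1-1/11)
= 1100 × 1/2 × 4/5 × 10/11 = 400

φ(1100) = 400


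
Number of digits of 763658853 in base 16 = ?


763658853 in base 16 = 2D848265
Number of digits = 8

8 digits (base 16)


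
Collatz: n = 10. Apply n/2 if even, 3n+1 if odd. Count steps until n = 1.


10 → 5 → 16 → 8 → 4 → 2 → 1
Total steps = 6

6 steps


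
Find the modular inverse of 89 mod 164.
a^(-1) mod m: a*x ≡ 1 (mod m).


Use the extended Euclidean algorithm on (164, 89); each row r = 164*s + 89*t:
r=164, s=1, t=0
r=89, s=0, t=1
q=1: r=75, s=1, t=-1   [164*(1) + 89*(-1) = 75]
q=1: r=14, s=-1, t=2   [164*(-1) + 89*(2) = 14]
q=5: r=5, s=6, t=-11   [164*(6) + 89*(-11) = 5]
q=2: r=4, s=-13, t=24   [164*(-13) + 89*(24) = 4]
q=1: r=1, s=19, t=-35   [164*(19) + 89*(-35) = 1]
q=4: r=0, s=-89, t=164   [164*(-89) + 89*(164) = 0]
GCD = 1 with t = -35, so 89*(-35) ≡ 1 (mod 164)
Inverse = -35 mod 164 = 129
Check: 89 * 129 = 11481 ≡ 1 (mod 164)

89^(-1) ≡ 129 (mod 164)


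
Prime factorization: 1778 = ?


1778 / 2 = 889
889 / 7 = 127
127 / 127 = 1
1778 = 2 × 7 × 127


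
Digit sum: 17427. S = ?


1 + 7 + 4 + 2 + 7 = 21


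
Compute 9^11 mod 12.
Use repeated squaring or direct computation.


9^1 mod 12 = 9
9^2 mod 12 = 9
9^3 mod 12 = 9
9^4 mod 12 = 9
9^5 mod 12 = 9
9^6 mod 12 = 9
9^7 mod 12 = 9
9^8 mod 12 = 9
9^9 mod 12 = 9
9^10 mod 12 = 9
9^11 mod 12 = 9


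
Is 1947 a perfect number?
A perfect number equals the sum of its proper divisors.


Proper divisors of 1947: 1, 3, 11, 33, 59, 177, 649
Sum = 1 + 3 + 11 + 33 + 59 + 177 + 649 = 933

No, 1947 is not perfect (933 ≠ 1947)


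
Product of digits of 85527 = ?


8 × 5 × 5 × 2 × 7 = 2800


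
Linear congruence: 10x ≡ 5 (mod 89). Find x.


GCD(10, 89) = 1, unique solution
a^(-1) mod 89 = 9
x = 9 * 5 mod 89 = 45

x ≡ 45 (mod 89)


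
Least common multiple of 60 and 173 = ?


GCD(60, 173) = 1
LCM = 60*173/1 = 10380/1 = 10380

LCM = 10380


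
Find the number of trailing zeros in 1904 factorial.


floor(1904/5) = 380
floor(1904/25) = 76
floor(1904/125) = 15
floor(1904/625) = 3
Total = 474

474 trailing zeros


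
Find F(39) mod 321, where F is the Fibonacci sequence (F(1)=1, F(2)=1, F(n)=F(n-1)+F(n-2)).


F(k) mod 321 for k=1..39:
1, 1, 2, 3, 5, 8, 13, 21, 34, 55, 89, 144, 233, 56, 289, 24, 313, 16, 8, 24, 32, 56, 88, 144, 232, 55, 287, 21, 308, 8, 316, 3, 319, 1, 320, 0, 320, 320, 319
F(39) mod 321 = 319


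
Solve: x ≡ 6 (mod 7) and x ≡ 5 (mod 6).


M = 7*6 = 42
M1 = M/7 = 6, M2 = M/6 = 7
M1^(-1) mod 7 = 6, M2^(-1) mod 6 = 1
x = 6*6*6 + 5*7*1 = 251
251 mod 42 = 41
Check: 41 mod 7 = 6 ✓, 41 mod 6 = 5 ✓

x ≡ 41 (mod 42)


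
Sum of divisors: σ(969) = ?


Divisors of 969: 1, 3, 17, 19, 51, 57, 323, 969
Sum = 1 + 3 + 17 + 19 + 51 + 57 + 323 + 969 = 1440

σ(969) = 1440


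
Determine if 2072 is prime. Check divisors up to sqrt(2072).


2072 / 2 = 1036 (exact division)
2072 is NOT prime.

No, 2072 is not prime


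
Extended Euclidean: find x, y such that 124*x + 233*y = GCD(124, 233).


Tabular extended Euclidean (each row: r = 124*s + 233*t):
r=124, s=1, t=0
r=233, s=0, t=1
q=0: r=124, s=1, t=0   [124*(1) + 233*(0) = 124]
q=1: r=109, s=-1, t=1   [124*(-1) + 233*(1) = 109]
q=1: r=15, s=2, t=-1   [124*(2) + 233*(-1) = 15]
q=7: r=4, s=-15, t=8   [124*(-15) + 233*(8) = 4]
q=3: r=3, s=47, t=-25   [124*(47) + 233*(-25) = 3]
q=1: r=1, s=-62, t=33   [124*(-62) + 233*(33) = 1]
q=3: r=0, s=233, t=-124   [124*(233) + 233*(-124) = 0]
GCD = 1; from the row with r=1: x=-62, y=33
Check: 124*(-62) + 233*(33) = -7688 + 7689 = 1

GCD = 1, x = -62, y = 33


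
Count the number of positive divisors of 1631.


1631 = 7^1 × 233^1
d(1631) = (1+1) × (1+1) = 4

4 divisors


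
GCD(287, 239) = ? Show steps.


287 = 1 * 239 + 48
239 = 4 * 48 + 47
48 = 1 * 47 + 1
47 = 47 * 1 + 0
GCD = 1


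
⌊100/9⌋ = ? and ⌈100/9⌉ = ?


100/9 = 11.1111
floor = 11
ceil = 12

floor = 11, ceil = 12


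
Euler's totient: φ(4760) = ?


4760 = 2^3 × 5 × 7 × 17
Prime factors: 2, 5, 7, 17
φ(4760) = 4760 × (1-1/2) × (1-1/5) × (1-1/7) × (1-1/17)
= 4760 × 1/2 × 4/5 × 6/7 × 16/17 = 1536

φ(4760) = 1536


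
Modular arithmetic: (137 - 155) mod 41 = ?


137 - 155 = -18
-18 mod 41 = 23


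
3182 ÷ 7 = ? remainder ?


3182 = 7 * 454 + 4
Check: 3178 + 4 = 3182

q = 454, r = 4


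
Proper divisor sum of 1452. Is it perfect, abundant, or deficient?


Proper divisors: 1, 2, 3, 4, 6, 11, 12, 22, 33, 44, 66, 121, 132, 242, 363, 484, 726
Sum = 1 + 2 + 3 + 4 + 6 + 11 + 12 + 22 + 33 + 44 + 66 + 121 + 132 + 242 + 363 + 484 + 726 = 2272
2272 > 1452 → abundant

s(1452) = 2272 (abundant)


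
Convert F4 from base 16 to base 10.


F4 (base 16) = 244 (decimal)
244 (decimal) = 244 (base 10)


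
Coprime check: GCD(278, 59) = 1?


Euclidean algorithm:
278 = 4 * 59 + 42
59 = 1 * 42 + 17
42 = 2 * 17 + 8
17 = 2 * 8 + 1
8 = 8 * 1 + 0
GCD(278, 59) = 1

Yes, coprime (GCD = 1)


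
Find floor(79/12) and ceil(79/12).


79/12 = 6.5833
floor = 6
ceil = 7

floor = 6, ceil = 7


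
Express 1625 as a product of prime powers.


1625 / 5 = 325
325 / 5 = 65
65 / 5 = 13
13 / 13 = 1
1625 = 5^3 × 13


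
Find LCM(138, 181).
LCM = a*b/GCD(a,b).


GCD(138, 181) = 1
LCM = 138*181/1 = 24978/1 = 24978

LCM = 24978


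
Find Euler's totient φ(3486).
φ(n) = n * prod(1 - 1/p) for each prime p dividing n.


3486 = 2 × 3 × 7 × 83
Prime factors: 2, 3, 7, 83
φ(3486) = 3486 × (1-1/2) × (1-1/3) × (1-1/7) × (1-1/83)
= 3486 × 1/2 × 2/3 × 6/7 × 82/83 = 984

φ(3486) = 984


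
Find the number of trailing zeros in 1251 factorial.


floor(1251/5) = 250
floor(1251/25) = 50
floor(1251/125) = 10
floor(1251/625) = 2
Total = 312

312 trailing zeros


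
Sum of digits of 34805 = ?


3 + 4 + 8 + 0 + 5 = 20


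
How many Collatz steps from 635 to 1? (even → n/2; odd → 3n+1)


635 → 1906 → 953 → 2860 → 1430 → 715 → 2146 → 1073 → 3220 → 1610 → 805 → 2416 → 1208 → 604 → 302 → 151 → 454 → 227 → 682 → 341 → 1024 → 512 → 256 → 128 → 64 → 32 → 16 → 8 → 4 → 2 → 1
Total steps = 30

30 steps


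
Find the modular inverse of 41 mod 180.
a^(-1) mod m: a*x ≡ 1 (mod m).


Use the extended Euclidean algorithm on (180, 41); each row r = 180*s + 41*t:
r=180, s=1, t=0
r=41, s=0, t=1
q=4: r=16, s=1, t=-4   [180*(1) + 41*(-4) = 16]
q=2: r=9, s=-2, t=9   [180*(-2) + 41*(9) = 9]
q=1: r=7, s=3, t=-13   [180*(3) + 41*(-13) = 7]
q=1: r=2, s=-5, t=22   [180*(-5) + 41*(22) = 2]
q=3: r=1, s=18, t=-79   [180*(18) + 41*(-79) = 1]
q=2: r=0, s=-41, t=180   [180*(-41) + 41*(180) = 0]
GCD = 1 with t = -79, so 41*(-79) ≡ 1 (mod 180)
Inverse = -79 mod 180 = 101
Check: 41 * 101 = 4141 ≡ 1 (mod 180)

41^(-1) ≡ 101 (mod 180)


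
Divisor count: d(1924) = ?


1924 = 2^2 × 13^1 × 37^1
d(1924) = (2+1) × (1+1) × (1+1) = 12

12 divisors


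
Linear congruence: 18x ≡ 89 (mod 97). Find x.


GCD(18, 97) = 1, unique solution
a^(-1) mod 97 = 27
x = 27 * 89 mod 97 = 75

x ≡ 75 (mod 97)


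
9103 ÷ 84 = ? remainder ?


9103 = 84 * 108 + 31
Check: 9072 + 31 = 9103

q = 108, r = 31


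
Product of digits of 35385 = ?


3 × 5 × 3 × 8 × 5 = 1800


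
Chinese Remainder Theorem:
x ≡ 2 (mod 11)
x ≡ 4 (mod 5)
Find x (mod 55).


M = 11*5 = 55
M1 = M/11 = 5, M2 = M/5 = 11
M1^(-1) mod 11 = 9, M2^(-1) mod 5 = 1
x = 2*5*9 + 4*11*1 = 134
134 mod 55 = 24
Check: 24 mod 11 = 2 ✓, 24 mod 5 = 4 ✓

x ≡ 24 (mod 55)


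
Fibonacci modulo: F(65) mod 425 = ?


F(k) mod 425 for k=1..65:
1, 1, 2, 3, 5, 8, 13, 21, 34, 55, 89, 144, 233, 377, 185, 137, 322, 34, 356, 390, 321, 286, 182, 43, 225, 268, 68, 336, 404, 315, 294, 184, 53, 237, 290, 102, 392, 69, 36, 105, 141, 246, 387, 208, 170, 378, 123, 76, 199, 275, 49, 324, 373, 272, 220, 67, 287, 354, 216, 145, 361, 81, 17, 98, 115
F(65) mod 425 = 115


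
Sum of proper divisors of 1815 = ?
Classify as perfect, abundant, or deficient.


Proper divisors: 1, 3, 5, 11, 15, 33, 55, 121, 165, 363, 605
Sum = 1 + 3 + 5 + 11 + 15 + 33 + 55 + 121 + 165 + 363 + 605 = 1377
1377 < 1815 → deficient

s(1815) = 1377 (deficient)


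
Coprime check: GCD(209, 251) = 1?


Euclidean algorithm:
251 = 1 * 209 + 42
209 = 4 * 42 + 41
42 = 1 * 41 + 1
41 = 41 * 1 + 0
GCD(209, 251) = 1

Yes, coprime (GCD = 1)


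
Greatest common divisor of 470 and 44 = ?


470 = 10 * 44 + 30
44 = 1 * 30 + 14
30 = 2 * 14 + 2
14 = 7 * 2 + 0
GCD = 2


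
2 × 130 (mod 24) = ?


2 × 130 = 260
260 mod 24 = 20


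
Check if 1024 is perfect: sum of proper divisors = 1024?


Proper divisors of 1024: 1, 2, 4, 8, 16, 32, 64, 128, 256, 512
Sum = 1 + 2 + 4 + 8 + 16 + 32 + 64 + 128 + 256 + 512 = 1023

No, 1024 is not perfect (1023 ≠ 1024)


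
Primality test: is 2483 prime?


2483 / 13 = 191 (exact division)
2483 is NOT prime.

No, 2483 is not prime


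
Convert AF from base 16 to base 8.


AF (base 16) = 175 (decimal)
175 (decimal) = 257 (base 8)


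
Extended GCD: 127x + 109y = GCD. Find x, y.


Tabular extended Euclidean (each row: r = 127*s + 109*t):
r=127, s=1, t=0
r=109, s=0, t=1
q=1: r=18, s=1, t=-1   [127*(1) + 109*(-1) = 18]
q=6: r=1, s=-6, t=7   [127*(-6) + 109*(7) = 1]
q=18: r=0, s=109, t=-127   [127*(109) + 109*(-127) = 0]
GCD = 1; from the row with r=1: x=-6, y=7
Check: 127*(-6) + 109*(7) = -762 + 763 = 1

GCD = 1, x = -6, y = 7


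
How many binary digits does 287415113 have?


287415113 in base 2 = 10001001000011001101101001001
Number of digits = 29

29 digits (base 2)


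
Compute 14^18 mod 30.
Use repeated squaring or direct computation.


14^1 mod 30 = 14
14^2 mod 30 = 16
14^3 mod 30 = 14
14^4 mod 30 = 16
14^5 mod 30 = 14
14^6 mod 30 = 16
14^7 mod 30 = 14
14^8 mod 30 = 16
14^9 mod 30 = 14
14^10 mod 30 = 16
14^11 mod 30 = 14
14^12 mod 30 = 16
14^13 mod 30 = 14
14^14 mod 30 = 16
14^15 mod 30 = 14
14^16 mod 30 = 16
14^17 mod 30 = 14
14^18 mod 30 = 16


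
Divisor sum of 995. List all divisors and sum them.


Divisors of 995: 1, 5, 199, 995
Sum = 1 + 5 + 199 + 995 = 1200

σ(995) = 1200


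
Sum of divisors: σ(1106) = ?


Divisors of 1106: 1, 2, 7, 14, 79, 158, 553, 1106
Sum = 1 + 2 + 7 + 14 + 79 + 158 + 553 + 1106 = 1920

σ(1106) = 1920


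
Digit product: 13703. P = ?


1 × 3 × 7 × 0 × 3 = 0


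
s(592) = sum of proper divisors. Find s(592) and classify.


Proper divisors: 1, 2, 4, 8, 16, 37, 74, 148, 296
Sum = 1 + 2 + 4 + 8 + 16 + 37 + 74 + 148 + 296 = 586
586 < 592 → deficient

s(592) = 586 (deficient)


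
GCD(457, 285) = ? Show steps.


457 = 1 * 285 + 172
285 = 1 * 172 + 113
172 = 1 * 113 + 59
113 = 1 * 59 + 54
59 = 1 * 54 + 5
54 = 10 * 5 + 4
5 = 1 * 4 + 1
4 = 4 * 1 + 0
GCD = 1


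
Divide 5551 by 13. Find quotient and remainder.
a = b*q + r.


5551 = 13 * 427 + 0
Check: 5551 + 0 = 5551

q = 427, r = 0


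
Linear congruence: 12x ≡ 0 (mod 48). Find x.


GCD(12, 48) = 12 divides 0
Divide: 1x ≡ 0 (mod 4)
x ≡ 0 (mod 4)


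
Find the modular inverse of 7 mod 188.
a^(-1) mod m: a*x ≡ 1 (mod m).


Use the extended Euclidean algorithm on (188, 7); each row r = 188*s + 7*t:
r=188, s=1, t=0
r=7, s=0, t=1
q=26: r=6, s=1, t=-26   [188*(1) + 7*(-26) = 6]
q=1: r=1, s=-1, t=27   [188*(-1) + 7*(27) = 1]
q=6: r=0, s=7, t=-188   [188*(7) + 7*(-188) = 0]
GCD = 1 with t = 27, so 7*(27) ≡ 1 (mod 188)
Inverse = 27 mod 188 = 27
Check: 7 * 27 = 189 ≡ 1 (mod 188)

7^(-1) ≡ 27 (mod 188)


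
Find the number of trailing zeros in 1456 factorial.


floor(1456/5) = 291
floor(1456/25) = 58
floor(1456/125) = 11
floor(1456/625) = 2
Total = 362

362 trailing zeros


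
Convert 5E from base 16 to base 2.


5E (base 16) = 94 (decimal)
94 (decimal) = 1011110 (base 2)


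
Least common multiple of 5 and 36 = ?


GCD(5, 36) = 1
LCM = 5*36/1 = 180/1 = 180

LCM = 180


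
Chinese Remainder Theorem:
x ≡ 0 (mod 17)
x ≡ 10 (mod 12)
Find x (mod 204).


M = 17*12 = 204
M1 = M/17 = 12, M2 = M/12 = 17
M1^(-1) mod 17 = 10, M2^(-1) mod 12 = 5
x = 0*12*10 + 10*17*5 = 850
850 mod 204 = 34
Check: 34 mod 17 = 0 ✓, 34 mod 12 = 10 ✓

x ≡ 34 (mod 204)


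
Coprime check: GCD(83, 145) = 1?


Euclidean algorithm:
145 = 1 * 83 + 62
83 = 1 * 62 + 21
62 = 2 * 21 + 20
21 = 1 * 20 + 1
20 = 20 * 1 + 0
GCD(83, 145) = 1

Yes, coprime (GCD = 1)


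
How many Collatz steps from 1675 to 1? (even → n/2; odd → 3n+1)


1675 → 5026 → 2513 → 7540 → 3770 → 1885 → 5656 → 2828 → 1414 → 707 → 2122 → 1061 → 3184 → 1592 → 796 → 398 → 199 → 598 → 299 → 898 → 449 → 1348 → 674 → 337 → 1012 → 506 → 253 → 760 → 380 → 190 → 95 → 286 → 143 → 430 → 215 → 646 → 323 → 970 → 485 → 1456 → 728 → 364 → 182 → 91 → 274 → 137 → 412 → 206 → 103 → 310 → 155 → 466 → 233 → 700 → 350 → 175 → 526 → 263 → 790 → 395 → 1186 → 593 → 1780 → 890 → 445 → 1336 → 668 → 334 → 167 → 502 → 251 → 754 → 377 → 1132 → 566 → 283 → 850 → 425 → 1276 → 638 → 319 → 958 → 479 → 1438 → 719 → 2158 → 1079 → 3238 → 1619 → 4858 → 2429 → 7288 → 3644 → 1822 → 911 → 2734 → 1367 → 4102 → 2051 → 6154 → 3077 → 9232 → 4616 → 2308 → 1154 → 577 → 1732 → 866 → 433 → 1300 → 650 → 325 → 976 → 488 → 244 → 122 → 61 → 184 → 92 → 46 → 23 → 70 → 35 → 106 → 53 → 160 → 80 → 40 → 20 → 10 → 5 → 16 → 8 → 4 → 2 → 1
Total steps = 135

135 steps


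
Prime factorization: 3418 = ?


3418 / 2 = 1709
1709 / 1709 = 1
3418 = 2 × 1709


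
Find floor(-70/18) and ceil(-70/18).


-70/18 = -3.8889
floor = -4
ceil = -3

floor = -4, ceil = -3


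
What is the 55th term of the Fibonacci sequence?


Sequence: 1, 1, 2, 3, 5, 8, 13, 21, 34, 55, 89, 144, 233, 377, 610, 987, 1597, 2584, 4181, 6765, 10946, 17711, 28657, 46368, 75025, 121393, 196418, 317811, 514229, 832040, 1346269, 2178309, 3524578, 5702887, 9227465, 14930352, 24157817, 39088169, 63245986, 102334155, 165580141, 267914296, 433494437, 701408733, 1134903170, 1836311903, 2971215073, 4807526976, 7778742049, 12586269025, 20365011074, 32951280099, 53316291173, 86267571272, 139583862445
F(55) = 139583862445


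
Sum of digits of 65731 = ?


6 + 5 + 7 + 3 + 1 = 22


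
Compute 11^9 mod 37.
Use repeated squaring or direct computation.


11^1 mod 37 = 11
11^2 mod 37 = 10
11^3 mod 37 = 36
11^4 mod 37 = 26
11^5 mod 37 = 27
11^6 mod 37 = 1
11^7 mod 37 = 11
11^8 mod 37 = 10
11^9 mod 37 = 36


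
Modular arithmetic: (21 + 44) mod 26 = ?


21 + 44 = 65
65 mod 26 = 13


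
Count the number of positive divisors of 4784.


4784 = 2^4 × 13^1 × 23^1
d(4784) = (4+1) × (1+1) × (1+1) = 20

20 divisors


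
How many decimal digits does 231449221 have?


231449221 has 9 digits in base 10
floor(log10(231449221)) + 1 = floor(8.3645) + 1 = 9

9 digits (base 10)


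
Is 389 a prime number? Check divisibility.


Check divisors up to sqrt(389) = 19.7231
No divisors found.
389 is prime.

Yes, 389 is prime


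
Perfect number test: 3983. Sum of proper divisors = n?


Proper divisors of 3983: 1, 7, 569
Sum = 1 + 7 + 569 = 577

No, 3983 is not perfect (577 ≠ 3983)


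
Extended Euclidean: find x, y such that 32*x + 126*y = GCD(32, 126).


Tabular extended Euclidean (each row: r = 32*s + 126*t):
r=32, s=1, t=0
r=126, s=0, t=1
q=0: r=32, s=1, t=0   [32*(1) + 126*(0) = 32]
q=3: r=30, s=-3, t=1   [32*(-3) + 126*(1) = 30]
q=1: r=2, s=4, t=-1   [32*(4) + 126*(-1) = 2]
q=15: r=0, s=-63, t=16   [32*(-63) + 126*(16) = 0]
GCD = 2; from the row with r=2: x=4, y=-1
Check: 32*(4) + 126*(-1) = 128 - 126 = 2

GCD = 2, x = 4, y = -1


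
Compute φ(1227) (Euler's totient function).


1227 = 3 × 409
Prime factors: 3, 409
φ(1227) = 1227 × (1-1/3) × (1-1/409)
= 1227 × 2/3 × 408/409 = 816

φ(1227) = 816


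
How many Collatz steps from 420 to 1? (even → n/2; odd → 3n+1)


420 → 210 → 105 → 316 → 158 → 79 → 238 → 119 → 358 → 179 → 538 → 269 → 808 → 404 → 202 → 101 → 304 → 152 → 76 → 38 → 19 → 58 → 29 → 88 → 44 → 22 → 11 → 34 → 17 → 52 → 26 → 13 → 40 → 20 → 10 → 5 → 16 → 8 → 4 → 2 → 1
Total steps = 40

40 steps


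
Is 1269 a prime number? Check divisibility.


1269 / 3 = 423 (exact division)
1269 is NOT prime.

No, 1269 is not prime


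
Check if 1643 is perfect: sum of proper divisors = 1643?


Proper divisors of 1643: 1, 31, 53
Sum = 1 + 31 + 53 = 85

No, 1643 is not perfect (85 ≠ 1643)


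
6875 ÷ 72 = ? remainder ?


6875 = 72 * 95 + 35
Check: 6840 + 35 = 6875

q = 95, r = 35


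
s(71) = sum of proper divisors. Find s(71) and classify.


Proper divisors: 1
Sum = 1 = 1
1 < 71 → deficient

s(71) = 1 (deficient)


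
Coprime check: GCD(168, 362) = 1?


Euclidean algorithm:
362 = 2 * 168 + 26
168 = 6 * 26 + 12
26 = 2 * 12 + 2
12 = 6 * 2 + 0
GCD(168, 362) = 2

No, not coprime (GCD = 2)


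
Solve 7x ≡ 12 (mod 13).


GCD(7, 13) = 1, unique solution
a^(-1) mod 13 = 2
x = 2 * 12 mod 13 = 11

x ≡ 11 (mod 13)


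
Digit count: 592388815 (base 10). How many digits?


592388815 has 9 digits in base 10
floor(log10(592388815)) + 1 = floor(8.7726) + 1 = 9

9 digits (base 10)


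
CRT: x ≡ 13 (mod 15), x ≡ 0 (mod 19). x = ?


M = 15*19 = 285
M1 = M/15 = 19, M2 = M/19 = 15
M1^(-1) mod 15 = 4, M2^(-1) mod 19 = 14
x = 13*19*4 + 0*15*14 = 988
988 mod 285 = 133
Check: 133 mod 15 = 13 ✓, 133 mod 19 = 0 ✓

x ≡ 133 (mod 285)


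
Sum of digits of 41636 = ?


4 + 1 + 6 + 3 + 6 = 20


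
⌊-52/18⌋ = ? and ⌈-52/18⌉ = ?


-52/18 = -2.8889
floor = -3
ceil = -2

floor = -3, ceil = -2


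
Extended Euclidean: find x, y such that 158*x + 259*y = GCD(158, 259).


Tabular extended Euclidean (each row: r = 158*s + 259*t):
r=158, s=1, t=0
r=259, s=0, t=1
q=0: r=158, s=1, t=0   [158*(1) + 259*(0) = 158]
q=1: r=101, s=-1, t=1   [158*(-1) + 259*(1) = 101]
q=1: r=57, s=2, t=-1   [158*(2) + 259*(-1) = 57]
q=1: r=44, s=-3, t=2   [158*(-3) + 259*(2) = 44]
q=1: r=13, s=5, t=-3   [158*(5) + 259*(-3) = 13]
q=3: r=5, s=-18, t=11   [158*(-18) + 259*(11) = 5]
q=2: r=3, s=41, t=-25   [158*(41) + 259*(-25) = 3]
q=1: r=2, s=-59, t=36   [158*(-59) + 259*(36) = 2]
q=1: r=1, s=100, t=-61   [158*(100) + 259*(-61) = 1]
q=2: r=0, s=-259, t=158   [158*(-259) + 259*(158) = 0]
GCD = 1; from the row with r=1: x=100, y=-61
Check: 158*(100) + 259*(-61) = 15800 - 15799 = 1

GCD = 1, x = 100, y = -61


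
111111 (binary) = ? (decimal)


111111 (base 2) = 63 (decimal)
63 (decimal) = 63 (base 10)


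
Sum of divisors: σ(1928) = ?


Divisors of 1928: 1, 2, 4, 8, 241, 482, 964, 1928
Sum = 1 + 2 + 4 + 8 + 241 + 482 + 964 + 1928 = 3630

σ(1928) = 3630


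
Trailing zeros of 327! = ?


floor(327/5) = 65
floor(327/25) = 13
floor(327/125) = 2
Total = 80

80 trailing zeros


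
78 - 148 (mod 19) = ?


78 - 148 = -70
-70 mod 19 = 6


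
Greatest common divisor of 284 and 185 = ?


284 = 1 * 185 + 99
185 = 1 * 99 + 86
99 = 1 * 86 + 13
86 = 6 * 13 + 8
13 = 1 * 8 + 5
8 = 1 * 5 + 3
5 = 1 * 3 + 2
3 = 1 * 2 + 1
2 = 2 * 1 + 0
GCD = 1


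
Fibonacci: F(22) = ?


Sequence: 1, 1, 2, 3, 5, 8, 13, 21, 34, 55, 89, 144, 233, 377, 610, 987, 1597, 2584, 4181, 6765, 10946, 17711
F(22) = 17711


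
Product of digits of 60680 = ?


6 × 0 × 6 × 8 × 0 = 0


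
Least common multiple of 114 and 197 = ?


GCD(114, 197) = 1
LCM = 114*197/1 = 22458/1 = 22458

LCM = 22458


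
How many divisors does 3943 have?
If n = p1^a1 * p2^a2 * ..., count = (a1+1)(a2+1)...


3943 = 3943^1
d(3943) = (1+1) = 2

2 divisors


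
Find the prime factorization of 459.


459 / 3 = 153
153 / 3 = 51
51 / 3 = 17
17 / 17 = 1
459 = 3^3 × 17


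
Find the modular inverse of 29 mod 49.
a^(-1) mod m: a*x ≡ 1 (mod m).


Use the extended Euclidean algorithm on (49, 29); each row r = 49*s + 29*t:
r=49, s=1, t=0
r=29, s=0, t=1
q=1: r=20, s=1, t=-1   [49*(1) + 29*(-1) = 20]
q=1: r=9, s=-1, t=2   [49*(-1) + 29*(2) = 9]
q=2: r=2, s=3, t=-5   [49*(3) + 29*(-5) = 2]
q=4: r=1, s=-13, t=22   [49*(-13) + 29*(22) = 1]
q=2: r=0, s=29, t=-49   [49*(29) + 29*(-49) = 0]
GCD = 1 with t = 22, so 29*(22) ≡ 1 (mod 49)
Inverse = 22 mod 49 = 22
Check: 29 * 22 = 638 ≡ 1 (mod 49)

29^(-1) ≡ 22 (mod 49)


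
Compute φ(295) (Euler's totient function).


295 = 5 × 59
Prime factors: 5, 59
φ(295) = 295 × (1-1/5) × (1-1/59)
= 295 × 4/5 × 58/59 = 232

φ(295) = 232


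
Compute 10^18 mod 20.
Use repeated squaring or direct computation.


10^1 mod 20 = 10
10^2 mod 20 = 0
10^3 mod 20 = 0
10^4 mod 20 = 0
10^5 mod 20 = 0
10^6 mod 20 = 0
10^7 mod 20 = 0
10^8 mod 20 = 0
10^9 mod 20 = 0
10^10 mod 20 = 0
10^11 mod 20 = 0
10^12 mod 20 = 0
10^13 mod 20 = 0
10^14 mod 20 = 0
10^15 mod 20 = 0
10^16 mod 20 = 0
10^17 mod 20 = 0
10^18 mod 20 = 0


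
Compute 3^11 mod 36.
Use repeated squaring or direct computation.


3^1 mod 36 = 3
3^2 mod 36 = 9
3^3 mod 36 = 27
3^4 mod 36 = 9
3^5 mod 36 = 27
3^6 mod 36 = 9
3^7 mod 36 = 27
3^8 mod 36 = 9
3^9 mod 36 = 27
3^10 mod 36 = 9
3^11 mod 36 = 27


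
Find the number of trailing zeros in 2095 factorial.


floor(2095/5) = 419
floor(2095/25) = 83
floor(2095/125) = 16
floor(2095/625) = 3
Total = 521

521 trailing zeros


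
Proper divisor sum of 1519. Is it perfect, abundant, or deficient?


Proper divisors: 1, 7, 31, 49, 217
Sum = 1 + 7 + 31 + 49 + 217 = 305
305 < 1519 → deficient

s(1519) = 305 (deficient)


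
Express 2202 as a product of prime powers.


2202 / 2 = 1101
1101 / 3 = 367
367 / 367 = 1
2202 = 2 × 3 × 367


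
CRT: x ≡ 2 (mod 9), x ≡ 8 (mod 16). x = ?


M = 9*16 = 144
M1 = M/9 = 16, M2 = M/16 = 9
M1^(-1) mod 9 = 4, M2^(-1) mod 16 = 9
x = 2*16*4 + 8*9*9 = 776
776 mod 144 = 56
Check: 56 mod 9 = 2 ✓, 56 mod 16 = 8 ✓

x ≡ 56 (mod 144)


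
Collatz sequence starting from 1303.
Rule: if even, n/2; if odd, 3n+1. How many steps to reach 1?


1303 → 3910 → 1955 → 5866 → 2933 → 8800 → 4400 → 2200 → 1100 → 550 → 275 → 826 → 413 → 1240 → 620 → 310 → 155 → 466 → 233 → 700 → 350 → 175 → 526 → 263 → 790 → 395 → 1186 → 593 → 1780 → 890 → 445 → 1336 → 668 → 334 → 167 → 502 → 251 → 754 → 377 → 1132 → 566 → 283 → 850 → 425 → 1276 → 638 → 319 → 958 → 479 → 1438 → 719 → 2158 → 1079 → 3238 → 1619 → 4858 → 2429 → 7288 → 3644 → 1822 → 911 → 2734 → 1367 → 4102 → 2051 → 6154 → 3077 → 9232 → 4616 → 2308 → 1154 → 577 → 1732 → 866 → 433 → 1300 → 650 → 325 → 976 → 488 → 244 → 122 → 61 → 184 → 92 → 46 → 23 → 70 → 35 → 106 → 53 → 160 → 80 → 40 → 20 → 10 → 5 → 16 → 8 → 4 → 2 → 1
Total steps = 101

101 steps
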